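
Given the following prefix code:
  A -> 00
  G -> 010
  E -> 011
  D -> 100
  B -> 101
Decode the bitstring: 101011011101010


Decoding step by step:
Bits 101 -> B
Bits 011 -> E
Bits 011 -> E
Bits 101 -> B
Bits 010 -> G


Decoded message: BEEBG


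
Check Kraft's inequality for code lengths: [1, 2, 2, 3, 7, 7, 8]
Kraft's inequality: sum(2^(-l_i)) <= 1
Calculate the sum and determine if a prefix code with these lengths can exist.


Sum = 2^(-1) + 2^(-2) + 2^(-2) + 2^(-3) + 2^(-7) + 2^(-7) + 2^(-8)
    = 0.5 + 0.25 + 0.25 + 0.125 + 0.0078125 + 0.0078125 + 0.00390625
    = 293/256 = 1.14453125
Since 1.14453125 > 1, Kraft's inequality is NOT satisfied.
A prefix code with these lengths CANNOT exist.

Kraft sum = 1.14453125. Not satisfied.


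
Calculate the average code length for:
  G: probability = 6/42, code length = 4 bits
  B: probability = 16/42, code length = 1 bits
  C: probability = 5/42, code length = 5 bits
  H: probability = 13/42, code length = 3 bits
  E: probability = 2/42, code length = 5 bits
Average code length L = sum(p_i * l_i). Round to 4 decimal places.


Weighted contributions p_i * l_i:
  G: (6/42) * 4 = 24/42
  B: (16/42) * 1 = 16/42
  C: (5/42) * 5 = 25/42
  H: (13/42) * 3 = 39/42
  E: (2/42) * 5 = 10/42
Sum = (24 + 16 + 25 + 39 + 10)/42 = 114/42

L = 114/42 = 2.7143 bits/symbol


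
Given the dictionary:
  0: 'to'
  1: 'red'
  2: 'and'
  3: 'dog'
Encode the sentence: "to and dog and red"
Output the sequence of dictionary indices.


Look up each word in the dictionary:
  'to' -> 0
  'and' -> 2
  'dog' -> 3
  'and' -> 2
  'red' -> 1

Encoded: [0, 2, 3, 2, 1]


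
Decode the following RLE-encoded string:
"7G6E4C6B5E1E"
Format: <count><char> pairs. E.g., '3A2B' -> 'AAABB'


Expanding each <count><char> pair:
  7G -> 'GGGGGGG'
  6E -> 'EEEEEE'
  4C -> 'CCCC'
  6B -> 'BBBBBB'
  5E -> 'EEEEE'
  1E -> 'E'

Decoded = GGGGGGGEEEEEECCCCBBBBBBEEEEEE


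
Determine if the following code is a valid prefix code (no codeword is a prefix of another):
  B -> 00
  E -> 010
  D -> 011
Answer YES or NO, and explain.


Checking each pair (does one codeword prefix another?):
  B='00' vs E='010': no prefix
  B='00' vs D='011': no prefix
  E='010' vs B='00': no prefix
  E='010' vs D='011': no prefix
  D='011' vs B='00': no prefix
  D='011' vs E='010': no prefix
No violation found over all pairs.

YES -- this is a valid prefix code. No codeword is a prefix of any other codeword.


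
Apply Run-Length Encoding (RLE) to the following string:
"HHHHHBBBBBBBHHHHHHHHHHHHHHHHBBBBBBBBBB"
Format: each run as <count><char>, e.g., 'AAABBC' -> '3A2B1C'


Scanning runs left to right:
  i=0: run of 'H' x 5 -> '5H'
  i=5: run of 'B' x 7 -> '7B'
  i=12: run of 'H' x 16 -> '16H'
  i=28: run of 'B' x 10 -> '10B'

RLE = 5H7B16H10B


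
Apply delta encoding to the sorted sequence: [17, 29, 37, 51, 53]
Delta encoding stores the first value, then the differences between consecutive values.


First value: 17
Deltas:
  29 - 17 = 12
  37 - 29 = 8
  51 - 37 = 14
  53 - 51 = 2


Delta encoded: [17, 12, 8, 14, 2]


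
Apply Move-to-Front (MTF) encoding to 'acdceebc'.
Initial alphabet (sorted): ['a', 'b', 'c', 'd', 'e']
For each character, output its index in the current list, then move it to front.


MTF encoding:
'a': index 0 in ['a', 'b', 'c', 'd', 'e'] -> ['a', 'b', 'c', 'd', 'e']
'c': index 2 in ['a', 'b', 'c', 'd', 'e'] -> ['c', 'a', 'b', 'd', 'e']
'd': index 3 in ['c', 'a', 'b', 'd', 'e'] -> ['d', 'c', 'a', 'b', 'e']
'c': index 1 in ['d', 'c', 'a', 'b', 'e'] -> ['c', 'd', 'a', 'b', 'e']
'e': index 4 in ['c', 'd', 'a', 'b', 'e'] -> ['e', 'c', 'd', 'a', 'b']
'e': index 0 in ['e', 'c', 'd', 'a', 'b'] -> ['e', 'c', 'd', 'a', 'b']
'b': index 4 in ['e', 'c', 'd', 'a', 'b'] -> ['b', 'e', 'c', 'd', 'a']
'c': index 2 in ['b', 'e', 'c', 'd', 'a'] -> ['c', 'b', 'e', 'd', 'a']


Output: [0, 2, 3, 1, 4, 0, 4, 2]


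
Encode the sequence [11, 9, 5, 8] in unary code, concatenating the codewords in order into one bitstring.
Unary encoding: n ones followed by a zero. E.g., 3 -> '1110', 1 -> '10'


Encode each number as n ones followed by a terminating 0:
  11 -> 111111111110 (12 bits)
  9 -> 1111111110 (10 bits)
  5 -> 111110 (6 bits)
  8 -> 111111110 (9 bits)
Total length = 12 + 10 + 6 + 9 = 37 bits.

Unary([11, 9, 5, 8]) = 1111111111101111111110111110111111110 (37 bits)


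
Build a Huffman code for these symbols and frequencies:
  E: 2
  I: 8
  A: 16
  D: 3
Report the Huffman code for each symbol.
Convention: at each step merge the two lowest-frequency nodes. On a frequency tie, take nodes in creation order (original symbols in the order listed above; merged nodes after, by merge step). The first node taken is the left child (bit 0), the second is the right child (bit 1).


Huffman tree construction:
Step 1: Merge E(2) + D(3) = 5
Step 2: Merge (E+D)(5) + I(8) = 13
Step 3: Merge ((E+D)+I)(13) + A(16) = 29
Read each symbol's code off the tree from the root (left child = 0, right child = 1).

Codes:
  E: 000 (length 3)
  I: 01 (length 2)
  A: 1 (length 1)
  D: 001 (length 3)
Average code length: 47/29 = 1.6207 bits/symbol


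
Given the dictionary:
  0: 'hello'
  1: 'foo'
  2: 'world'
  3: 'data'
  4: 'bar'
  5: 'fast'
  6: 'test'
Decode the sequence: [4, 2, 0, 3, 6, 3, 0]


Look up each index in the dictionary:
  4 -> 'bar'
  2 -> 'world'
  0 -> 'hello'
  3 -> 'data'
  6 -> 'test'
  3 -> 'data'
  0 -> 'hello'

Decoded: "bar world hello data test data hello"


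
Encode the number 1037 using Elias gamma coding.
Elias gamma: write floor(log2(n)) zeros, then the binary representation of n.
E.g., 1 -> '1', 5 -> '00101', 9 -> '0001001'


num_bits = floor(log2(1037)) + 1 = 11
leading_zeros = num_bits - 1 = 10
binary(1037) = 10000001101

Elias gamma(1037) = '0000000000' + '10000001101' = 000000000010000001101 (21 bits)


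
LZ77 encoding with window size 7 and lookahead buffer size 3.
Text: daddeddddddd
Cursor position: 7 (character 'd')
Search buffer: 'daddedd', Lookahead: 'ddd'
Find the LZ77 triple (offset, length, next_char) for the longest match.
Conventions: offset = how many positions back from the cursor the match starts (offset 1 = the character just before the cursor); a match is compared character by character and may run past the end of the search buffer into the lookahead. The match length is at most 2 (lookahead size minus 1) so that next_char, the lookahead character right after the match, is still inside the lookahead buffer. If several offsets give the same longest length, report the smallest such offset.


Try each offset into the search buffer:
  offset=1 (pos 6, char 'd'): match length 2
  offset=2 (pos 5, char 'd'): match length 2
  offset=3 (pos 4, char 'e'): match length 0
  offset=4 (pos 3, char 'd'): match length 1
  offset=5 (pos 2, char 'd'): match length 2
  offset=6 (pos 1, char 'a'): match length 0
  offset=7 (pos 0, char 'd'): match length 1
Longest match has length 2, found at offsets 1, 2, 5; take the smallest, offset 1.
next_char = character at position 7 + 2 = 9 -> 'd'

Best match: offset=1, length=2 (matching 'dd' starting at position 6)
LZ77 triple: (1, 2, 'd')


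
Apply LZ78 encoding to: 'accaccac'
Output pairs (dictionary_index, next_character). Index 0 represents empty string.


LZ78 encoding steps:
Dictionary: {0: ''}
Step 1: w='' (idx 0), next='a' -> output (0, 'a'), add 'a' as idx 1
Step 2: w='' (idx 0), next='c' -> output (0, 'c'), add 'c' as idx 2
Step 3: w='c' (idx 2), next='a' -> output (2, 'a'), add 'ca' as idx 3
Step 4: w='c' (idx 2), next='c' -> output (2, 'c'), add 'cc' as idx 4
Step 5: w='a' (idx 1), next='c' -> output (1, 'c'), add 'ac' as idx 5


Encoded: [(0, 'a'), (0, 'c'), (2, 'a'), (2, 'c'), (1, 'c')]


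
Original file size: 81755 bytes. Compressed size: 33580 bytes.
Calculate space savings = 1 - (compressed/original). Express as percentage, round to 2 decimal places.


ratio = compressed/original = 33580/81755 = 0.410739
savings = 1 - ratio = 1 - 0.410739 = 0.589261
as a percentage: 0.589261 * 100 = 58.93%

Space savings = 1 - 33580/81755 = 58.93%


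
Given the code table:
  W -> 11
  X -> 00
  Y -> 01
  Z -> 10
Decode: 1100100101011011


Decoding:
11 -> W
00 -> X
10 -> Z
01 -> Y
01 -> Y
01 -> Y
10 -> Z
11 -> W


Result: WXZYYYZW


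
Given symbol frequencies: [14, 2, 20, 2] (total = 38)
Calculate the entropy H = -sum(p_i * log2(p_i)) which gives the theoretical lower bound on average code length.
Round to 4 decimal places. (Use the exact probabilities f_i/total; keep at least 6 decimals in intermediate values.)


Per-symbol terms -p_i * log2(p_i) with p_i = f_i/38:
  p = 14/38 = 0.368421: log2(p) = -1.440573, -p*log2(p) = 0.530737
  p = 2/38 = 0.052632: log2(p) = -4.247928, -p*log2(p) = 0.223575
  p = 20/38 = 0.526316: log2(p) = -0.925999, -p*log2(p) = 0.487368
  p = 2/38 = 0.052632: log2(p) = -4.247928, -p*log2(p) = 0.223575
H = 0.530737 + 0.223575 + 0.487368 + 0.223575 = 1.465255

H = 1.4653 bits/symbol


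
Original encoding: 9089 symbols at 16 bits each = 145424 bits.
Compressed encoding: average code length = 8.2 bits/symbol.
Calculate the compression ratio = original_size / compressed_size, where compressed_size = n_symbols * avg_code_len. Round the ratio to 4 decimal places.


original_size = n_symbols * orig_bits = 9089 * 16 = 145424 bits
compressed_size = n_symbols * avg_code_len = 9089 * 8.2 = 74529.8 bits
ratio = original_size / compressed_size = 145424 / 74529.8 = 1.9512

Compression ratio = 1.9512


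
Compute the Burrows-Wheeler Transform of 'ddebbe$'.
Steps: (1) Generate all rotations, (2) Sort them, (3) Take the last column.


Rotations (sorted):
  0: $ddebbe -> last char: e
  1: bbe$dde -> last char: e
  2: be$ddeb -> last char: b
  3: ddebbe$ -> last char: $
  4: debbe$d -> last char: d
  5: e$ddebb -> last char: b
  6: ebbe$dd -> last char: d


BWT = eeb$dbd


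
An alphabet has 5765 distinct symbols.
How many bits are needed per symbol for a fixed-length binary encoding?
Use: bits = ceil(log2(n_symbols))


log2(5765) = 12.4931
Bracket: 2^12 = 4096 < 5765 <= 2^13 = 8192
So ceil(log2(5765)) = 13

bits = ceil(log2(5765)) = ceil(12.4931) = 13 bits


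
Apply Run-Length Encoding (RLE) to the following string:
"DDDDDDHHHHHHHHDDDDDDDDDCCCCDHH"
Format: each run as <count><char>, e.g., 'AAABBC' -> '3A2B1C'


Scanning runs left to right:
  i=0: run of 'D' x 6 -> '6D'
  i=6: run of 'H' x 8 -> '8H'
  i=14: run of 'D' x 9 -> '9D'
  i=23: run of 'C' x 4 -> '4C'
  i=27: run of 'D' x 1 -> '1D'
  i=28: run of 'H' x 2 -> '2H'

RLE = 6D8H9D4C1D2H


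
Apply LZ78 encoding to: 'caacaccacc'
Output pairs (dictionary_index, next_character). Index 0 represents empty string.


LZ78 encoding steps:
Dictionary: {0: ''}
Step 1: w='' (idx 0), next='c' -> output (0, 'c'), add 'c' as idx 1
Step 2: w='' (idx 0), next='a' -> output (0, 'a'), add 'a' as idx 2
Step 3: w='a' (idx 2), next='c' -> output (2, 'c'), add 'ac' as idx 3
Step 4: w='ac' (idx 3), next='c' -> output (3, 'c'), add 'acc' as idx 4
Step 5: w='acc' (idx 4), end of input -> output (4, '')


Encoded: [(0, 'c'), (0, 'a'), (2, 'c'), (3, 'c'), (4, '')]


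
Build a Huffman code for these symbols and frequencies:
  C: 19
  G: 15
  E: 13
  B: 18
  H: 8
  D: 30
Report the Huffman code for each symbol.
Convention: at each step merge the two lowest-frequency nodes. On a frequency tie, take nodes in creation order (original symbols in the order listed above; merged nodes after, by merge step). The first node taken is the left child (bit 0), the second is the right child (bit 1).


Huffman tree construction:
Step 1: Merge H(8) + E(13) = 21
Step 2: Merge G(15) + B(18) = 33
Step 3: Merge C(19) + (H+E)(21) = 40
Step 4: Merge D(30) + (G+B)(33) = 63
Step 5: Merge (C+(H+E))(40) + (D+(G+B))(63) = 103
Read each symbol's code off the tree from the root (left child = 0, right child = 1).

Codes:
  C: 00 (length 2)
  G: 110 (length 3)
  E: 011 (length 3)
  B: 111 (length 3)
  H: 010 (length 3)
  D: 10 (length 2)
Average code length: 260/103 = 2.5243 bits/symbol


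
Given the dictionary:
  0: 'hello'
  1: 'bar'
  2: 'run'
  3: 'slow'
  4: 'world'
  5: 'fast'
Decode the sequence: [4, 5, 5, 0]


Look up each index in the dictionary:
  4 -> 'world'
  5 -> 'fast'
  5 -> 'fast'
  0 -> 'hello'

Decoded: "world fast fast hello"


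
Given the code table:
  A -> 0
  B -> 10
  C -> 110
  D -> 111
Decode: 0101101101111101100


Decoding:
0 -> A
10 -> B
110 -> C
110 -> C
111 -> D
110 -> C
110 -> C
0 -> A


Result: ABCCDCCA


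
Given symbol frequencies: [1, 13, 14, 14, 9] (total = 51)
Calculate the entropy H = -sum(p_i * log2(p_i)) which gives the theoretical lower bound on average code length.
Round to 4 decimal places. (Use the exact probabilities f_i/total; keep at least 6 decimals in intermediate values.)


Per-symbol terms -p_i * log2(p_i) with p_i = f_i/51:
  p = 1/51 = 0.019608: log2(p) = -5.672425, -p*log2(p) = 0.111224
  p = 13/51 = 0.254902: log2(p) = -1.971986, -p*log2(p) = 0.502663
  p = 14/51 = 0.274510: log2(p) = -1.865070, -p*log2(p) = 0.511980
  p = 14/51 = 0.274510: log2(p) = -1.865070, -p*log2(p) = 0.511980
  p = 9/51 = 0.176471: log2(p) = -2.502500, -p*log2(p) = 0.441618
H = 0.111224 + 0.502663 + 0.511980 + 0.511980 + 0.441618 = 2.079465

H = 2.0795 bits/symbol


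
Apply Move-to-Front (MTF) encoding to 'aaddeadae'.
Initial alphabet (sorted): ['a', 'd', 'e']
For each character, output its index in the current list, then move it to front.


MTF encoding:
'a': index 0 in ['a', 'd', 'e'] -> ['a', 'd', 'e']
'a': index 0 in ['a', 'd', 'e'] -> ['a', 'd', 'e']
'd': index 1 in ['a', 'd', 'e'] -> ['d', 'a', 'e']
'd': index 0 in ['d', 'a', 'e'] -> ['d', 'a', 'e']
'e': index 2 in ['d', 'a', 'e'] -> ['e', 'd', 'a']
'a': index 2 in ['e', 'd', 'a'] -> ['a', 'e', 'd']
'd': index 2 in ['a', 'e', 'd'] -> ['d', 'a', 'e']
'a': index 1 in ['d', 'a', 'e'] -> ['a', 'd', 'e']
'e': index 2 in ['a', 'd', 'e'] -> ['e', 'a', 'd']


Output: [0, 0, 1, 0, 2, 2, 2, 1, 2]


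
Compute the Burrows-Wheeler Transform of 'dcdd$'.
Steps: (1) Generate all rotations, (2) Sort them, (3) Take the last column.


Rotations (sorted):
  0: $dcdd -> last char: d
  1: cdd$d -> last char: d
  2: d$dcd -> last char: d
  3: dcdd$ -> last char: $
  4: dd$dc -> last char: c


BWT = ddd$c


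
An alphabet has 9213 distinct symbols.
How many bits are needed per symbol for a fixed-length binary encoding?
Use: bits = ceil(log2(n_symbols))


log2(9213) = 13.1695
Bracket: 2^13 = 8192 < 9213 <= 2^14 = 16384
So ceil(log2(9213)) = 14

bits = ceil(log2(9213)) = ceil(13.1695) = 14 bits


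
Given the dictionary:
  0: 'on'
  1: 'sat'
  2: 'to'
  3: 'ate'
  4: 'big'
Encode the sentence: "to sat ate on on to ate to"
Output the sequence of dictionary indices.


Look up each word in the dictionary:
  'to' -> 2
  'sat' -> 1
  'ate' -> 3
  'on' -> 0
  'on' -> 0
  'to' -> 2
  'ate' -> 3
  'to' -> 2

Encoded: [2, 1, 3, 0, 0, 2, 3, 2]


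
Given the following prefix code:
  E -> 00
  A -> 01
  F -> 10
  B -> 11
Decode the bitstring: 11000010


Decoding step by step:
Bits 11 -> B
Bits 00 -> E
Bits 00 -> E
Bits 10 -> F


Decoded message: BEEF


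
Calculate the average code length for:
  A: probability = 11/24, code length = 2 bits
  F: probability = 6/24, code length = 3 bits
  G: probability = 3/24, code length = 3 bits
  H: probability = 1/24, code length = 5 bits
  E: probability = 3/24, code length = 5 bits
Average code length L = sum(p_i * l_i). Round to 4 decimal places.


Weighted contributions p_i * l_i:
  A: (11/24) * 2 = 22/24
  F: (6/24) * 3 = 18/24
  G: (3/24) * 3 = 9/24
  H: (1/24) * 5 = 5/24
  E: (3/24) * 5 = 15/24
Sum = (22 + 18 + 9 + 5 + 15)/24 = 69/24

L = 69/24 = 2.8750 bits/symbol


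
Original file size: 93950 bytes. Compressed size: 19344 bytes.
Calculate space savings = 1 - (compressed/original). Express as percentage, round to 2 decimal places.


ratio = compressed/original = 19344/93950 = 0.205897
savings = 1 - ratio = 1 - 0.205897 = 0.794103
as a percentage: 0.794103 * 100 = 79.41%

Space savings = 1 - 19344/93950 = 79.41%


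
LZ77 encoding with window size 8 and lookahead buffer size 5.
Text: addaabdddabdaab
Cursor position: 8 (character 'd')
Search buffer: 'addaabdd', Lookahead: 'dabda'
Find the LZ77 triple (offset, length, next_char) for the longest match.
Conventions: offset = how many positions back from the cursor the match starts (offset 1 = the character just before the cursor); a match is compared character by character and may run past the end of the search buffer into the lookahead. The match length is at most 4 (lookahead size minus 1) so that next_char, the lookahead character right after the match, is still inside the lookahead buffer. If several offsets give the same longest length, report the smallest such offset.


Try each offset into the search buffer:
  offset=1 (pos 7, char 'd'): match length 1
  offset=2 (pos 6, char 'd'): match length 1
  offset=3 (pos 5, char 'b'): match length 0
  offset=4 (pos 4, char 'a'): match length 0
  offset=5 (pos 3, char 'a'): match length 0
  offset=6 (pos 2, char 'd'): match length 2
  offset=7 (pos 1, char 'd'): match length 1
  offset=8 (pos 0, char 'a'): match length 0
Longest match has length 2 at offset 6.
next_char = character at position 8 + 2 = 10 -> 'b'

Best match: offset=6, length=2 (matching 'da' starting at position 2)
LZ77 triple: (6, 2, 'b')


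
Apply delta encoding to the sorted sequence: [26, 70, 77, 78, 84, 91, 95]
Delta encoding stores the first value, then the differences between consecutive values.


First value: 26
Deltas:
  70 - 26 = 44
  77 - 70 = 7
  78 - 77 = 1
  84 - 78 = 6
  91 - 84 = 7
  95 - 91 = 4


Delta encoded: [26, 44, 7, 1, 6, 7, 4]


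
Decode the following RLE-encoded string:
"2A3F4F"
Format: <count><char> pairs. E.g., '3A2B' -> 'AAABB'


Expanding each <count><char> pair:
  2A -> 'AA'
  3F -> 'FFF'
  4F -> 'FFFF'

Decoded = AAFFFFFFF


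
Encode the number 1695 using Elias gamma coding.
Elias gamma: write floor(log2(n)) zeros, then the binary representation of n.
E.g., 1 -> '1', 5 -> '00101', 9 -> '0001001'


num_bits = floor(log2(1695)) + 1 = 11
leading_zeros = num_bits - 1 = 10
binary(1695) = 11010011111

Elias gamma(1695) = '0000000000' + '11010011111' = 000000000011010011111 (21 bits)


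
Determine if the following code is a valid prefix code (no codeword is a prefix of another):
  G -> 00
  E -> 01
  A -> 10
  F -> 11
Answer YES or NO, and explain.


Checking each pair (does one codeword prefix another?):
  G='00' vs E='01': no prefix
  G='00' vs A='10': no prefix
  G='00' vs F='11': no prefix
  E='01' vs G='00': no prefix
  E='01' vs A='10': no prefix
  E='01' vs F='11': no prefix
  A='10' vs G='00': no prefix
  A='10' vs E='01': no prefix
  A='10' vs F='11': no prefix
  F='11' vs G='00': no prefix
  F='11' vs E='01': no prefix
  F='11' vs A='10': no prefix
No violation found over all pairs.

YES -- this is a valid prefix code. No codeword is a prefix of any other codeword.


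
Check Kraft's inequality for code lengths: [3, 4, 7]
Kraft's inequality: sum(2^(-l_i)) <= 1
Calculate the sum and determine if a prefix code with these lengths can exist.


Sum = 2^(-3) + 2^(-4) + 2^(-7)
    = 0.125 + 0.0625 + 0.0078125
    = 25/128 = 0.1953125
Since 0.1953125 <= 1, Kraft's inequality IS satisfied.
A prefix code with these lengths CAN exist.

Kraft sum = 0.1953125. Satisfied.


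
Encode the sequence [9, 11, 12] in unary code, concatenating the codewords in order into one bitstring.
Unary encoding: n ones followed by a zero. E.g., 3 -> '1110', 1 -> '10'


Encode each number as n ones followed by a terminating 0:
  9 -> 1111111110 (10 bits)
  11 -> 111111111110 (12 bits)
  12 -> 1111111111110 (13 bits)
Total length = 10 + 12 + 13 = 35 bits.

Unary([9, 11, 12]) = 11111111101111111111101111111111110 (35 bits)


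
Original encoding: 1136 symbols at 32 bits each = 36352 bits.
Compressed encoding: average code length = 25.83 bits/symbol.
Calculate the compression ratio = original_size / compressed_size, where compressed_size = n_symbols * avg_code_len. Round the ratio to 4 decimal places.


original_size = n_symbols * orig_bits = 1136 * 32 = 36352 bits
compressed_size = n_symbols * avg_code_len = 1136 * 25.83 = 29342.88 bits
ratio = original_size / compressed_size = 36352 / 29342.88 = 1.2389

Compression ratio = 1.2389


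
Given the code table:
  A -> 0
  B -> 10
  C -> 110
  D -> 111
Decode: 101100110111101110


Decoding:
10 -> B
110 -> C
0 -> A
110 -> C
111 -> D
10 -> B
111 -> D
0 -> A


Result: BCACDBDA


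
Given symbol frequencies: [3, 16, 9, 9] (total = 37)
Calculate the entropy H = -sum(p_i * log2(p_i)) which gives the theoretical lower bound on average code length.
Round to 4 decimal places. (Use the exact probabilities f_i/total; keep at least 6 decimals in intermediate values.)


Per-symbol terms -p_i * log2(p_i) with p_i = f_i/37:
  p = 3/37 = 0.081081: log2(p) = -3.624491, -p*log2(p) = 0.293878
  p = 16/37 = 0.432432: log2(p) = -1.209453, -p*log2(p) = 0.523007
  p = 9/37 = 0.243243: log2(p) = -2.039528, -p*log2(p) = 0.496101
  p = 9/37 = 0.243243: log2(p) = -2.039528, -p*log2(p) = 0.496101
H = 0.293878 + 0.523007 + 0.496101 + 0.496101 = 1.809087

H = 1.8091 bits/symbol


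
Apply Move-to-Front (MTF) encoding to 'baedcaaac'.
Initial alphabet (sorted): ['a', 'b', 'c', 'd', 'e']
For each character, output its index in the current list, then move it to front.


MTF encoding:
'b': index 1 in ['a', 'b', 'c', 'd', 'e'] -> ['b', 'a', 'c', 'd', 'e']
'a': index 1 in ['b', 'a', 'c', 'd', 'e'] -> ['a', 'b', 'c', 'd', 'e']
'e': index 4 in ['a', 'b', 'c', 'd', 'e'] -> ['e', 'a', 'b', 'c', 'd']
'd': index 4 in ['e', 'a', 'b', 'c', 'd'] -> ['d', 'e', 'a', 'b', 'c']
'c': index 4 in ['d', 'e', 'a', 'b', 'c'] -> ['c', 'd', 'e', 'a', 'b']
'a': index 3 in ['c', 'd', 'e', 'a', 'b'] -> ['a', 'c', 'd', 'e', 'b']
'a': index 0 in ['a', 'c', 'd', 'e', 'b'] -> ['a', 'c', 'd', 'e', 'b']
'a': index 0 in ['a', 'c', 'd', 'e', 'b'] -> ['a', 'c', 'd', 'e', 'b']
'c': index 1 in ['a', 'c', 'd', 'e', 'b'] -> ['c', 'a', 'd', 'e', 'b']


Output: [1, 1, 4, 4, 4, 3, 0, 0, 1]


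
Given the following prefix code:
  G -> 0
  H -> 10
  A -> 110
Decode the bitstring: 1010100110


Decoding step by step:
Bits 10 -> H
Bits 10 -> H
Bits 10 -> H
Bits 0 -> G
Bits 110 -> A


Decoded message: HHHGA


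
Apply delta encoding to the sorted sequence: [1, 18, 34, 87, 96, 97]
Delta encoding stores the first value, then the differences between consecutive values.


First value: 1
Deltas:
  18 - 1 = 17
  34 - 18 = 16
  87 - 34 = 53
  96 - 87 = 9
  97 - 96 = 1


Delta encoded: [1, 17, 16, 53, 9, 1]


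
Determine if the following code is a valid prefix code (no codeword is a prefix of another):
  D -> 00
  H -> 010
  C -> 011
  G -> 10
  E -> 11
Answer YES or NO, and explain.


Checking each pair (does one codeword prefix another?):
  D='00' vs H='010': no prefix
  D='00' vs C='011': no prefix
  D='00' vs G='10': no prefix
  D='00' vs E='11': no prefix
  H='010' vs D='00': no prefix
  H='010' vs C='011': no prefix
  H='010' vs G='10': no prefix
  H='010' vs E='11': no prefix
  C='011' vs D='00': no prefix
  C='011' vs H='010': no prefix
  C='011' vs G='10': no prefix
  C='011' vs E='11': no prefix
  G='10' vs D='00': no prefix
  G='10' vs H='010': no prefix
  G='10' vs C='011': no prefix
  G='10' vs E='11': no prefix
  E='11' vs D='00': no prefix
  E='11' vs H='010': no prefix
  E='11' vs C='011': no prefix
  E='11' vs G='10': no prefix
No violation found over all pairs.

YES -- this is a valid prefix code. No codeword is a prefix of any other codeword.


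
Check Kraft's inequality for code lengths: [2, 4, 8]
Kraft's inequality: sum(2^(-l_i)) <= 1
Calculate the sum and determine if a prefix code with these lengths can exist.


Sum = 2^(-2) + 2^(-4) + 2^(-8)
    = 0.25 + 0.0625 + 0.00390625
    = 81/256 = 0.31640625
Since 0.31640625 <= 1, Kraft's inequality IS satisfied.
A prefix code with these lengths CAN exist.

Kraft sum = 0.31640625. Satisfied.


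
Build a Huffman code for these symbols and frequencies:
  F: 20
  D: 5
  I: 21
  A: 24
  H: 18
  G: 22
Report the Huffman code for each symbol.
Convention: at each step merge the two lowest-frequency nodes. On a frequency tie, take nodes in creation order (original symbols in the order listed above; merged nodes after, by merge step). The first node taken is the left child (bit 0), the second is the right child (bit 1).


Huffman tree construction:
Step 1: Merge D(5) + H(18) = 23
Step 2: Merge F(20) + I(21) = 41
Step 3: Merge G(22) + (D+H)(23) = 45
Step 4: Merge A(24) + (F+I)(41) = 65
Step 5: Merge (G+(D+H))(45) + (A+(F+I))(65) = 110
Read each symbol's code off the tree from the root (left child = 0, right child = 1).

Codes:
  F: 110 (length 3)
  D: 010 (length 3)
  I: 111 (length 3)
  A: 10 (length 2)
  H: 011 (length 3)
  G: 00 (length 2)
Average code length: 284/110 = 2.5818 bits/symbol


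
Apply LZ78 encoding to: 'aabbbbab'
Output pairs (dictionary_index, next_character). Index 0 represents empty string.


LZ78 encoding steps:
Dictionary: {0: ''}
Step 1: w='' (idx 0), next='a' -> output (0, 'a'), add 'a' as idx 1
Step 2: w='a' (idx 1), next='b' -> output (1, 'b'), add 'ab' as idx 2
Step 3: w='' (idx 0), next='b' -> output (0, 'b'), add 'b' as idx 3
Step 4: w='b' (idx 3), next='b' -> output (3, 'b'), add 'bb' as idx 4
Step 5: w='ab' (idx 2), end of input -> output (2, '')


Encoded: [(0, 'a'), (1, 'b'), (0, 'b'), (3, 'b'), (2, '')]


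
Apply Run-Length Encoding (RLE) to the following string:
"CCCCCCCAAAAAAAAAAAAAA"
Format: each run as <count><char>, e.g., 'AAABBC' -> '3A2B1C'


Scanning runs left to right:
  i=0: run of 'C' x 7 -> '7C'
  i=7: run of 'A' x 14 -> '14A'

RLE = 7C14A


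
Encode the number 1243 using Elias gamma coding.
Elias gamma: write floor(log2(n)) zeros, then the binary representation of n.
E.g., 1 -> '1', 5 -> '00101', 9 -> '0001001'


num_bits = floor(log2(1243)) + 1 = 11
leading_zeros = num_bits - 1 = 10
binary(1243) = 10011011011

Elias gamma(1243) = '0000000000' + '10011011011' = 000000000010011011011 (21 bits)


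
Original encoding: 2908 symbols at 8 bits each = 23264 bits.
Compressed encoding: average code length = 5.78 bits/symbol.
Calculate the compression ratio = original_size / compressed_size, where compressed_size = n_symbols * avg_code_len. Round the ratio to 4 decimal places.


original_size = n_symbols * orig_bits = 2908 * 8 = 23264 bits
compressed_size = n_symbols * avg_code_len = 2908 * 5.78 = 16808.24 bits
ratio = original_size / compressed_size = 23264 / 16808.24 = 1.3841

Compression ratio = 1.3841


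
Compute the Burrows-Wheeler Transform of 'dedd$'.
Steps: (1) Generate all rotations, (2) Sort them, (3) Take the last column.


Rotations (sorted):
  0: $dedd -> last char: d
  1: d$ded -> last char: d
  2: dd$de -> last char: e
  3: dedd$ -> last char: $
  4: edd$d -> last char: d


BWT = dde$d


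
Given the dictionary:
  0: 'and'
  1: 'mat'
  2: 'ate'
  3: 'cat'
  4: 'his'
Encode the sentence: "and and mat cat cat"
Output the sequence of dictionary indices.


Look up each word in the dictionary:
  'and' -> 0
  'and' -> 0
  'mat' -> 1
  'cat' -> 3
  'cat' -> 3

Encoded: [0, 0, 1, 3, 3]


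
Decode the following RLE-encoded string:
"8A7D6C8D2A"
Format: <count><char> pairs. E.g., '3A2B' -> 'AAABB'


Expanding each <count><char> pair:
  8A -> 'AAAAAAAA'
  7D -> 'DDDDDDD'
  6C -> 'CCCCCC'
  8D -> 'DDDDDDDD'
  2A -> 'AA'

Decoded = AAAAAAAADDDDDDDCCCCCCDDDDDDDDAA


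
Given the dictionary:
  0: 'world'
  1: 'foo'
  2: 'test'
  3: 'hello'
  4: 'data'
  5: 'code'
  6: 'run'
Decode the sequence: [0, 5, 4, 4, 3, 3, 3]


Look up each index in the dictionary:
  0 -> 'world'
  5 -> 'code'
  4 -> 'data'
  4 -> 'data'
  3 -> 'hello'
  3 -> 'hello'
  3 -> 'hello'

Decoded: "world code data data hello hello hello"


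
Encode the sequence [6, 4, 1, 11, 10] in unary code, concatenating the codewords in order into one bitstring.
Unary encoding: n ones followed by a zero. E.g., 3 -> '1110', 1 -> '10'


Encode each number as n ones followed by a terminating 0:
  6 -> 1111110 (7 bits)
  4 -> 11110 (5 bits)
  1 -> 10 (2 bits)
  11 -> 111111111110 (12 bits)
  10 -> 11111111110 (11 bits)
Total length = 7 + 5 + 2 + 12 + 11 = 37 bits.

Unary([6, 4, 1, 11, 10]) = 1111110111101011111111111011111111110 (37 bits)


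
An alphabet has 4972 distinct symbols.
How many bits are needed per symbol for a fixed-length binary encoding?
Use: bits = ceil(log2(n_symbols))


log2(4972) = 12.2796
Bracket: 2^12 = 4096 < 4972 <= 2^13 = 8192
So ceil(log2(4972)) = 13

bits = ceil(log2(4972)) = ceil(12.2796) = 13 bits


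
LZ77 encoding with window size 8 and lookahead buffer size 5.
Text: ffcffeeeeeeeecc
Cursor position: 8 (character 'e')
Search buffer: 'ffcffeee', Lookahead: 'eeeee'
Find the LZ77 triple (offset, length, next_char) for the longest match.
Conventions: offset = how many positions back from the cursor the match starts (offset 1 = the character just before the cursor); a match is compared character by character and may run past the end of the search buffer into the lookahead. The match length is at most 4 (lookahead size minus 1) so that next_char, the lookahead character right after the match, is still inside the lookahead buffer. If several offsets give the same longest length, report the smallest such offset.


Try each offset into the search buffer:
  offset=1 (pos 7, char 'e'): match length 4
  offset=2 (pos 6, char 'e'): match length 4
  offset=3 (pos 5, char 'e'): match length 4
  offset=4 (pos 4, char 'f'): match length 0
  offset=5 (pos 3, char 'f'): match length 0
  offset=6 (pos 2, char 'c'): match length 0
  offset=7 (pos 1, char 'f'): match length 0
  offset=8 (pos 0, char 'f'): match length 0
Longest match has length 4, found at offsets 1, 2, 3; take the smallest, offset 1.
next_char = character at position 8 + 4 = 12 -> 'e'

Best match: offset=1, length=4 (matching 'eeee' starting at position 7)
LZ77 triple: (1, 4, 'e')


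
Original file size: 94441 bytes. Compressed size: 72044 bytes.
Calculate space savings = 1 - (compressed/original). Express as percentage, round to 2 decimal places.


ratio = compressed/original = 72044/94441 = 0.762847
savings = 1 - ratio = 1 - 0.762847 = 0.237153
as a percentage: 0.237153 * 100 = 23.72%

Space savings = 1 - 72044/94441 = 23.72%


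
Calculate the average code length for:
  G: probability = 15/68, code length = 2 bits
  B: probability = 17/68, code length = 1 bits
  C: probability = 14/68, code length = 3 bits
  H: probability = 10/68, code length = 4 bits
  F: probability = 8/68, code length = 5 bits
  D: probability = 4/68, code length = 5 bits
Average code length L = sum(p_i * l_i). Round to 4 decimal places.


Weighted contributions p_i * l_i:
  G: (15/68) * 2 = 30/68
  B: (17/68) * 1 = 17/68
  C: (14/68) * 3 = 42/68
  H: (10/68) * 4 = 40/68
  F: (8/68) * 5 = 40/68
  D: (4/68) * 5 = 20/68
Sum = (30 + 17 + 42 + 40 + 40 + 20)/68 = 189/68

L = 189/68 = 2.7794 bits/symbol


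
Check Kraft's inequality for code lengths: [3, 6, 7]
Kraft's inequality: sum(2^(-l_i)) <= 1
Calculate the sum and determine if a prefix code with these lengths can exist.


Sum = 2^(-3) + 2^(-6) + 2^(-7)
    = 0.125 + 0.015625 + 0.0078125
    = 19/128 = 0.1484375
Since 0.1484375 <= 1, Kraft's inequality IS satisfied.
A prefix code with these lengths CAN exist.

Kraft sum = 0.1484375. Satisfied.


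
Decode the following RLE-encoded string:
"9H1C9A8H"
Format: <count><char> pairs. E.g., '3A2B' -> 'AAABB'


Expanding each <count><char> pair:
  9H -> 'HHHHHHHHH'
  1C -> 'C'
  9A -> 'AAAAAAAAA'
  8H -> 'HHHHHHHH'

Decoded = HHHHHHHHHCAAAAAAAAAHHHHHHHH


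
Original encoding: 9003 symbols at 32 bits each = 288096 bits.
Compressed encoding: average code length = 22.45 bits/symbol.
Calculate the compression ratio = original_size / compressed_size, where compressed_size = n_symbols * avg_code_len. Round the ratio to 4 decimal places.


original_size = n_symbols * orig_bits = 9003 * 32 = 288096 bits
compressed_size = n_symbols * avg_code_len = 9003 * 22.45 = 202117.35 bits
ratio = original_size / compressed_size = 288096 / 202117.35 = 1.4254

Compression ratio = 1.4254


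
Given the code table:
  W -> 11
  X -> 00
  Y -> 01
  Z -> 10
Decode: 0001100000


Decoding:
00 -> X
01 -> Y
10 -> Z
00 -> X
00 -> X


Result: XYZXX


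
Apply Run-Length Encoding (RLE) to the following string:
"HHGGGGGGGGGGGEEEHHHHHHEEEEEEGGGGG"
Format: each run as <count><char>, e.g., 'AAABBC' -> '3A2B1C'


Scanning runs left to right:
  i=0: run of 'H' x 2 -> '2H'
  i=2: run of 'G' x 11 -> '11G'
  i=13: run of 'E' x 3 -> '3E'
  i=16: run of 'H' x 6 -> '6H'
  i=22: run of 'E' x 6 -> '6E'
  i=28: run of 'G' x 5 -> '5G'

RLE = 2H11G3E6H6E5G


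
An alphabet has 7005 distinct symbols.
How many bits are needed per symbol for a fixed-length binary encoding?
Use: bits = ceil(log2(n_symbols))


log2(7005) = 12.7742
Bracket: 2^12 = 4096 < 7005 <= 2^13 = 8192
So ceil(log2(7005)) = 13

bits = ceil(log2(7005)) = ceil(12.7742) = 13 bits


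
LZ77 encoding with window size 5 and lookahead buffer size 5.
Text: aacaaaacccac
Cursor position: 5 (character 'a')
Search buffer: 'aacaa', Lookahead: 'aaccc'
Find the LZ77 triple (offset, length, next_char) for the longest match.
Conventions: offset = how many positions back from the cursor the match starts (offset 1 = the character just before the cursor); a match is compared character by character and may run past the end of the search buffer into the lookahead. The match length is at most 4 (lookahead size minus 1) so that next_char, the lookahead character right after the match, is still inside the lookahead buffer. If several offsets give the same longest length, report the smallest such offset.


Try each offset into the search buffer:
  offset=1 (pos 4, char 'a'): match length 2
  offset=2 (pos 3, char 'a'): match length 2
  offset=3 (pos 2, char 'c'): match length 0
  offset=4 (pos 1, char 'a'): match length 1
  offset=5 (pos 0, char 'a'): match length 3
Longest match has length 3 at offset 5.
next_char = character at position 5 + 3 = 8 -> 'c'

Best match: offset=5, length=3 (matching 'aac' starting at position 0)
LZ77 triple: (5, 3, 'c')


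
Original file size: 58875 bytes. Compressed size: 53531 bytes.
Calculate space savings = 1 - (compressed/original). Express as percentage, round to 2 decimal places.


ratio = compressed/original = 53531/58875 = 0.909231
savings = 1 - ratio = 1 - 0.909231 = 0.090769
as a percentage: 0.090769 * 100 = 9.08%

Space savings = 1 - 53531/58875 = 9.08%


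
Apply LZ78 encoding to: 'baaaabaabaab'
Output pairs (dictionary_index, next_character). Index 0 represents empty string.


LZ78 encoding steps:
Dictionary: {0: ''}
Step 1: w='' (idx 0), next='b' -> output (0, 'b'), add 'b' as idx 1
Step 2: w='' (idx 0), next='a' -> output (0, 'a'), add 'a' as idx 2
Step 3: w='a' (idx 2), next='a' -> output (2, 'a'), add 'aa' as idx 3
Step 4: w='a' (idx 2), next='b' -> output (2, 'b'), add 'ab' as idx 4
Step 5: w='aa' (idx 3), next='b' -> output (3, 'b'), add 'aab' as idx 5
Step 6: w='aab' (idx 5), end of input -> output (5, '')


Encoded: [(0, 'b'), (0, 'a'), (2, 'a'), (2, 'b'), (3, 'b'), (5, '')]


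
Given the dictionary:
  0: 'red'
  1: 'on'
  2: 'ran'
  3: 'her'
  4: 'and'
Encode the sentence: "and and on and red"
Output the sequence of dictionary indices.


Look up each word in the dictionary:
  'and' -> 4
  'and' -> 4
  'on' -> 1
  'and' -> 4
  'red' -> 0

Encoded: [4, 4, 1, 4, 0]


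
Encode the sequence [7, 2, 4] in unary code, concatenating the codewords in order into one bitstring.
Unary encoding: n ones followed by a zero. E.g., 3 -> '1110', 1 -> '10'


Encode each number as n ones followed by a terminating 0:
  7 -> 11111110 (8 bits)
  2 -> 110 (3 bits)
  4 -> 11110 (5 bits)
Total length = 8 + 3 + 5 = 16 bits.

Unary([7, 2, 4]) = 1111111011011110 (16 bits)


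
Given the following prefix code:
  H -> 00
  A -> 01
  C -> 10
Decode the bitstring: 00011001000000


Decoding step by step:
Bits 00 -> H
Bits 01 -> A
Bits 10 -> C
Bits 01 -> A
Bits 00 -> H
Bits 00 -> H
Bits 00 -> H


Decoded message: HACAHHH


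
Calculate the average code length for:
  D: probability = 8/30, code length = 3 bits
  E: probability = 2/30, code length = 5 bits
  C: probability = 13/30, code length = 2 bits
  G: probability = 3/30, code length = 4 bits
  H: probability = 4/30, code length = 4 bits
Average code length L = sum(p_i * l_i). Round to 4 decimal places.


Weighted contributions p_i * l_i:
  D: (8/30) * 3 = 24/30
  E: (2/30) * 5 = 10/30
  C: (13/30) * 2 = 26/30
  G: (3/30) * 4 = 12/30
  H: (4/30) * 4 = 16/30
Sum = (24 + 10 + 26 + 12 + 16)/30 = 88/30

L = 88/30 = 2.9333 bits/symbol


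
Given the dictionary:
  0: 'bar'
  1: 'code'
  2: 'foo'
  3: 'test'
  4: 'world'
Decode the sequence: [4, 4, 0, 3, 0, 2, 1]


Look up each index in the dictionary:
  4 -> 'world'
  4 -> 'world'
  0 -> 'bar'
  3 -> 'test'
  0 -> 'bar'
  2 -> 'foo'
  1 -> 'code'

Decoded: "world world bar test bar foo code"


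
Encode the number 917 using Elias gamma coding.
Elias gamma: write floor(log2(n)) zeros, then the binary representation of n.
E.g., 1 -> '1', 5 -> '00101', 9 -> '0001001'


num_bits = floor(log2(917)) + 1 = 10
leading_zeros = num_bits - 1 = 9
binary(917) = 1110010101

Elias gamma(917) = '000000000' + '1110010101' = 0000000001110010101 (19 bits)


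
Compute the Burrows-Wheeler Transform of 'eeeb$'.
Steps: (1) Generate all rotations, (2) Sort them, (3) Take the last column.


Rotations (sorted):
  0: $eeeb -> last char: b
  1: b$eee -> last char: e
  2: eb$ee -> last char: e
  3: eeb$e -> last char: e
  4: eeeb$ -> last char: $


BWT = beee$


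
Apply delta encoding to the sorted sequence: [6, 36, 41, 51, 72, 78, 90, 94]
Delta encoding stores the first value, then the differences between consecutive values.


First value: 6
Deltas:
  36 - 6 = 30
  41 - 36 = 5
  51 - 41 = 10
  72 - 51 = 21
  78 - 72 = 6
  90 - 78 = 12
  94 - 90 = 4


Delta encoded: [6, 30, 5, 10, 21, 6, 12, 4]


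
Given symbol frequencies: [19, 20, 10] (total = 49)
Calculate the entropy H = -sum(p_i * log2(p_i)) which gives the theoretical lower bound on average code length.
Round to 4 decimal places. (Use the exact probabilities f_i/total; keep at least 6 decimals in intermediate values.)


Per-symbol terms -p_i * log2(p_i) with p_i = f_i/49:
  p = 19/49 = 0.387755: log2(p) = -1.366782, -p*log2(p) = 0.529977
  p = 20/49 = 0.408163: log2(p) = -1.292782, -p*log2(p) = 0.527666
  p = 10/49 = 0.204082: log2(p) = -2.292782, -p*log2(p) = 0.467915
H = 0.529977 + 0.527666 + 0.467915 = 1.525558

H = 1.5256 bits/symbol


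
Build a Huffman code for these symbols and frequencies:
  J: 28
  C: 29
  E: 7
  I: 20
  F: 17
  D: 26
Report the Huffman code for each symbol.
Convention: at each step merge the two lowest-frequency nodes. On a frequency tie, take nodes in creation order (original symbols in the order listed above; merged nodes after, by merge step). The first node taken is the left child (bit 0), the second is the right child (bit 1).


Huffman tree construction:
Step 1: Merge E(7) + F(17) = 24
Step 2: Merge I(20) + (E+F)(24) = 44
Step 3: Merge D(26) + J(28) = 54
Step 4: Merge C(29) + (I+(E+F))(44) = 73
Step 5: Merge (D+J)(54) + (C+(I+(E+F)))(73) = 127
Read each symbol's code off the tree from the root (left child = 0, right child = 1).

Codes:
  J: 01 (length 2)
  C: 10 (length 2)
  E: 1110 (length 4)
  I: 110 (length 3)
  F: 1111 (length 4)
  D: 00 (length 2)
Average code length: 322/127 = 2.5354 bits/symbol


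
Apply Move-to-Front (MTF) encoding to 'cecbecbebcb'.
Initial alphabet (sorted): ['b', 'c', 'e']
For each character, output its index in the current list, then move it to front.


MTF encoding:
'c': index 1 in ['b', 'c', 'e'] -> ['c', 'b', 'e']
'e': index 2 in ['c', 'b', 'e'] -> ['e', 'c', 'b']
'c': index 1 in ['e', 'c', 'b'] -> ['c', 'e', 'b']
'b': index 2 in ['c', 'e', 'b'] -> ['b', 'c', 'e']
'e': index 2 in ['b', 'c', 'e'] -> ['e', 'b', 'c']
'c': index 2 in ['e', 'b', 'c'] -> ['c', 'e', 'b']
'b': index 2 in ['c', 'e', 'b'] -> ['b', 'c', 'e']
'e': index 2 in ['b', 'c', 'e'] -> ['e', 'b', 'c']
'b': index 1 in ['e', 'b', 'c'] -> ['b', 'e', 'c']
'c': index 2 in ['b', 'e', 'c'] -> ['c', 'b', 'e']
'b': index 1 in ['c', 'b', 'e'] -> ['b', 'c', 'e']


Output: [1, 2, 1, 2, 2, 2, 2, 2, 1, 2, 1]
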